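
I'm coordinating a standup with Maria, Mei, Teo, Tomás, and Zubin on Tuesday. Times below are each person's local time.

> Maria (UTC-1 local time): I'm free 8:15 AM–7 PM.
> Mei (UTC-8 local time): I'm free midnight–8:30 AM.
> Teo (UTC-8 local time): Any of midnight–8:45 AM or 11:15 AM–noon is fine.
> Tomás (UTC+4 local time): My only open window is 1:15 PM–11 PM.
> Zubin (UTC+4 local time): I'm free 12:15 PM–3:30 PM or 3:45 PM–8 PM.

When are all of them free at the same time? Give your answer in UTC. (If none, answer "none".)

Maria in UTC: 09:15-20:00 (add 1h to convert from UTC-1).
Mei in UTC: 08:00-16:30 (add 8h to convert from UTC-8).
Teo in UTC: 08:00-16:45, 19:15-20:00 (add 8h to convert from UTC-8).
Tomás in UTC: 09:15-19:00 (subtract 4h to convert from UTC+4).
Zubin in UTC: 08:15-11:30, 11:45-16:00 (subtract 4h to convert from UTC+4).
Maria ∩ Mei: 09:15-16:30.
Maria ∩ Mei ∩ Teo: 09:15-16:30.
Maria ∩ Mei ∩ Teo ∩ Tomás: 09:15-16:30.
Maria ∩ Mei ∩ Teo ∩ Tomás ∩ Zubin: 09:15-11:30, 11:45-16:00.

09:15-11:30, 11:45-16:00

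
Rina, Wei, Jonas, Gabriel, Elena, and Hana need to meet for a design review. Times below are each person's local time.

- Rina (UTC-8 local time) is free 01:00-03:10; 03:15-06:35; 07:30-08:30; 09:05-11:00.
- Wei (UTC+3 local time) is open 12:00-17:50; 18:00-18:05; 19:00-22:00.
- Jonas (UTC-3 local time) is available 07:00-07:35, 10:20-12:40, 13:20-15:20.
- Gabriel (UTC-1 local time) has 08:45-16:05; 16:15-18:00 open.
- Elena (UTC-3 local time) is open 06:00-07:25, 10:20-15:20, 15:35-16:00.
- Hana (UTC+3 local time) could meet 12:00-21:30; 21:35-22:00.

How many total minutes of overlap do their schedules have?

Rina in UTC: 09:00-11:10, 11:15-14:35, 15:30-16:30, 17:05-19:00 (add 8h to convert from UTC-8).
Wei in UTC: 09:00-14:50, 15:00-15:05, 16:00-19:00 (subtract 3h to convert from UTC+3).
Jonas in UTC: 10:00-10:35, 13:20-15:40, 16:20-18:20 (add 3h to convert from UTC-3).
Gabriel in UTC: 09:45-17:05, 17:15-19:00 (add 1h to convert from UTC-1).
Elena in UTC: 09:00-10:25, 13:20-18:20, 18:35-19:00 (add 3h to convert from UTC-3).
Hana in UTC: 09:00-18:30, 18:35-19:00 (subtract 3h to convert from UTC+3).
Rina ∩ Wei: 09:00-11:10, 11:15-14:35, 16:00-16:30, 17:05-19:00.
Rina ∩ Wei ∩ Jonas: 10:00-10:35, 13:20-14:35, 16:20-16:30, 17:05-18:20.
Rina ∩ Wei ∩ Jonas ∩ Gabriel: 10:00-10:35, 13:20-14:35, 16:20-16:30, 17:15-18:20.
Rina ∩ Wei ∩ Jonas ∩ Gabriel ∩ Elena: 10:00-10:25, 13:20-14:35, 16:20-16:30, 17:15-18:20.
Rina ∩ Wei ∩ Jonas ∩ Gabriel ∩ Elena ∩ Hana: 10:00-10:25, 13:20-14:35, 16:20-16:30, 17:15-18:20.
Summing the common windows: 25 + 75 + 10 + 65 = 175 minutes.

175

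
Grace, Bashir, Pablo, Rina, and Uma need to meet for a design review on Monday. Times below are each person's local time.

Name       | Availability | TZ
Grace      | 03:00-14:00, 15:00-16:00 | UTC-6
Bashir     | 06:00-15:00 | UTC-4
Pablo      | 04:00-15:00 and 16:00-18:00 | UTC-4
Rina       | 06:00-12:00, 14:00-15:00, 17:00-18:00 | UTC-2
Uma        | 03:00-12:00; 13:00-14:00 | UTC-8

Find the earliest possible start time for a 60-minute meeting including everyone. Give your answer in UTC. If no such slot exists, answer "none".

11:00

Grace in UTC: 09:00-20:00, 21:00-22:00 (add 6h to convert from UTC-6).
Bashir in UTC: 10:00-19:00 (add 4h to convert from UTC-4).
Pablo in UTC: 08:00-19:00, 20:00-22:00 (add 4h to convert from UTC-4).
Rina in UTC: 08:00-14:00, 16:00-17:00, 19:00-20:00 (add 2h to convert from UTC-2).
Uma in UTC: 11:00-20:00, 21:00-22:00 (add 8h to convert from UTC-8).
Grace ∩ Bashir: 10:00-19:00.
Grace ∩ Bashir ∩ Pablo: 10:00-19:00.
Grace ∩ Bashir ∩ Pablo ∩ Rina: 10:00-14:00, 16:00-17:00.
Grace ∩ Bashir ∩ Pablo ∩ Rina ∩ Uma: 11:00-14:00, 16:00-17:00.
Those are the intersection windows.
The first common window of at least 60 minutes is 11:00-14:00, so the earliest start is 11:00.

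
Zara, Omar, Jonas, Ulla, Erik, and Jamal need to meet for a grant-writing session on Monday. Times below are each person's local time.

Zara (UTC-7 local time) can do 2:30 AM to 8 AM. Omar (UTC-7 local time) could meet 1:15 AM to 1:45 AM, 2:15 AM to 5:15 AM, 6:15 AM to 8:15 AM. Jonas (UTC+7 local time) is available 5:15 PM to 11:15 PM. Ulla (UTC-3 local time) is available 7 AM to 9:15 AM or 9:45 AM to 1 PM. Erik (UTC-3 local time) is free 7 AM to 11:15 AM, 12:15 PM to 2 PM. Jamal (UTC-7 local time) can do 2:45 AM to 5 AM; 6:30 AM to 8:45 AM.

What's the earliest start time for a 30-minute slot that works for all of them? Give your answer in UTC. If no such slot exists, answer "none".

10:15

Zara in UTC: 09:30-15:00 (add 7h to convert from UTC-7).
Omar in UTC: 08:15-08:45, 09:15-12:15, 13:15-15:15 (add 7h to convert from UTC-7).
Jonas in UTC: 10:15-16:15 (subtract 7h to convert from UTC+7).
Ulla in UTC: 10:00-12:15, 12:45-16:00 (add 3h to convert from UTC-3).
Erik in UTC: 10:00-14:15, 15:15-17:00 (add 3h to convert from UTC-3).
Jamal in UTC: 09:45-12:00, 13:30-15:45 (add 7h to convert from UTC-7).
Zara ∩ Omar: 09:30-12:15, 13:15-15:00.
Zara ∩ Omar ∩ Jonas: 10:15-12:15, 13:15-15:00.
Zara ∩ Omar ∩ Jonas ∩ Ulla: 10:15-12:15, 13:15-15:00.
Zara ∩ Omar ∩ Jonas ∩ Ulla ∩ Erik: 10:15-12:15, 13:15-14:15.
Zara ∩ Omar ∩ Jonas ∩ Ulla ∩ Erik ∩ Jamal: 10:15-12:00, 13:30-14:15.
The first common window of at least 30 minutes is 10:15-12:00, so the earliest start is 10:15.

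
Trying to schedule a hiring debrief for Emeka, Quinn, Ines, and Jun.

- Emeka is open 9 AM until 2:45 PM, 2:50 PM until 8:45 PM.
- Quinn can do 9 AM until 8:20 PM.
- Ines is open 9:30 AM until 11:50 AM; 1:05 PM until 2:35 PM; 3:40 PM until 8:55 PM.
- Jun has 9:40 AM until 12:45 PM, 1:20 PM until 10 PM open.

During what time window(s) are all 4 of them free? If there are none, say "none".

09:40-11:50, 13:20-14:35, 15:40-20:20

Emeka ∩ Quinn: 09:00-14:45, 14:50-20:20.
Emeka ∩ Quinn ∩ Ines: 09:30-11:50, 13:05-14:35, 15:40-20:20.
Emeka ∩ Quinn ∩ Ines ∩ Jun: 09:40-11:50, 13:20-14:35, 15:40-20:20.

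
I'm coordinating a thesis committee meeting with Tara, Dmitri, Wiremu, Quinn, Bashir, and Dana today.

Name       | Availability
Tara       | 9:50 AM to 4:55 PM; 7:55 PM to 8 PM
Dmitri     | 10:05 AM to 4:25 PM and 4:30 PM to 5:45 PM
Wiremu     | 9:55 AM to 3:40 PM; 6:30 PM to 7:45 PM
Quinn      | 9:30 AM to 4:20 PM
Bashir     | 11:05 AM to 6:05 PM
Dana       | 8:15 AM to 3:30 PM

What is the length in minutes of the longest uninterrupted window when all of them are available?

265

Tara ∩ Dmitri: 10:05-16:25, 16:30-16:55.
Tara ∩ Dmitri ∩ Wiremu: 10:05-15:40.
Tara ∩ Dmitri ∩ Wiremu ∩ Quinn: 10:05-15:40.
Tara ∩ Dmitri ∩ Wiremu ∩ Quinn ∩ Bashir: 11:05-15:40.
Tara ∩ Dmitri ∩ Wiremu ∩ Quinn ∩ Bashir ∩ Dana: 11:05-15:30.
The longest is 11:05-15:30 at 265 minutes.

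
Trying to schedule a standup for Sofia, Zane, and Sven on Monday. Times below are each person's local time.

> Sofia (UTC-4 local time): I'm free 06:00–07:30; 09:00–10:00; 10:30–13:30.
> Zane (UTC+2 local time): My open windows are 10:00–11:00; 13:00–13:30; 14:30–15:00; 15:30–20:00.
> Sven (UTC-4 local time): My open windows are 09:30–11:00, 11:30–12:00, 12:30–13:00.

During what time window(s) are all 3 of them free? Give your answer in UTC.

Sofia in UTC: 10:00-11:30, 13:00-14:00, 14:30-17:30 (add 4h to convert from UTC-4).
Zane in UTC: 08:00-09:00, 11:00-11:30, 12:30-13:00, 13:30-18:00 (subtract 2h to convert from UTC+2).
Sven in UTC: 13:30-15:00, 15:30-16:00, 16:30-17:00 (add 4h to convert from UTC-4).
Sofia ∩ Zane: 11:00-11:30, 13:30-14:00, 14:30-17:30.
Sofia ∩ Zane ∩ Sven: 13:30-14:00, 14:30-15:00, 15:30-16:00, 16:30-17:00.

13:30-14:00, 14:30-15:00, 15:30-16:00, 16:30-17:00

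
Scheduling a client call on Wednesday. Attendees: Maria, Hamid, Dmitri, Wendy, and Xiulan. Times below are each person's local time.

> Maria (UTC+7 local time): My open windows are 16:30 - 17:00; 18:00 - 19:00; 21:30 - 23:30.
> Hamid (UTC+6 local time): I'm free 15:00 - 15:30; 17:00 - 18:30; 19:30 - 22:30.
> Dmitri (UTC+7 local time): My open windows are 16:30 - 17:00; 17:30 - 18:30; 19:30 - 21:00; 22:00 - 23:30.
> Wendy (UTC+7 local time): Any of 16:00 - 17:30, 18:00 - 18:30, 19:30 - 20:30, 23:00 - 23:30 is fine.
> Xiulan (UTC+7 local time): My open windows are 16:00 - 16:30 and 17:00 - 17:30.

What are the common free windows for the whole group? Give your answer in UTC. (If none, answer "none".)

none

Maria in UTC: 09:30-10:00, 11:00-12:00, 14:30-16:30 (subtract 7h to convert from UTC+7).
Hamid in UTC: 09:00-09:30, 11:00-12:30, 13:30-16:30 (subtract 6h to convert from UTC+6).
Dmitri in UTC: 09:30-10:00, 10:30-11:30, 12:30-14:00, 15:00-16:30 (subtract 7h to convert from UTC+7).
Wendy in UTC: 09:00-10:30, 11:00-11:30, 12:30-13:30, 16:00-16:30 (subtract 7h to convert from UTC+7).
Xiulan in UTC: 09:00-09:30, 10:00-10:30 (subtract 7h to convert from UTC+7).
Maria ∩ Hamid: 11:00-12:00, 14:30-16:30.
Maria ∩ Hamid ∩ Dmitri: 11:00-11:30, 15:00-16:30.
Maria ∩ Hamid ∩ Dmitri ∩ Wendy: 11:00-11:30, 16:00-16:30.
Maria ∩ Hamid ∩ Dmitri ∩ Wendy ∩ Xiulan: ∅.
There is no time when everyone is free.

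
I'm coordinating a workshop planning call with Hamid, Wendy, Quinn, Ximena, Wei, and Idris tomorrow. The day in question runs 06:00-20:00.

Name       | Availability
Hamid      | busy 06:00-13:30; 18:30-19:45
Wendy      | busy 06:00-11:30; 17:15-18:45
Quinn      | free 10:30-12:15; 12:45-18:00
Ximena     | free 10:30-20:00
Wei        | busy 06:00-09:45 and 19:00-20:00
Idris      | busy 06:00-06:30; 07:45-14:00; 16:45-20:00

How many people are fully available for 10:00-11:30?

Hamid free: 13:30-18:30, 19:45-20:00 (invert busy blocks within the working day).
Wendy free: 11:30-17:15, 18:45-20:00 (invert busy blocks within the working day).
Quinn free: 10:30-12:15, 12:45-18:00.
Ximena free: 10:30-20:00.
Wei free: 09:45-19:00 (invert busy blocks within the working day).
Idris free: 06:30-07:45, 14:00-16:45 (invert busy blocks within the working day).
Wei can make the full 10:00-11:30 slot — that's 1.

1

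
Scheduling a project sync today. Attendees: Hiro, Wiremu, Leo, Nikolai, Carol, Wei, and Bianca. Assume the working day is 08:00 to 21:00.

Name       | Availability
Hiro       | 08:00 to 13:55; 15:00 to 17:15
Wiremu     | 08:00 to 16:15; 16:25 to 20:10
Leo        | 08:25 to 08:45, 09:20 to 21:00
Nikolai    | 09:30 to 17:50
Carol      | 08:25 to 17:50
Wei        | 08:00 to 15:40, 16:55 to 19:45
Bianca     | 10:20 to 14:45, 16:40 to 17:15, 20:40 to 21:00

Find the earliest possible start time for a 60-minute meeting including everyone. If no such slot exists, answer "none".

10:20

Hiro ∩ Wiremu: 08:00-13:55, 15:00-16:15, 16:25-17:15.
Hiro ∩ Wiremu ∩ Leo: 08:25-08:45, 09:20-13:55, 15:00-16:15, 16:25-17:15.
Hiro ∩ Wiremu ∩ Leo ∩ Nikolai: 09:30-13:55, 15:00-16:15, 16:25-17:15.
Hiro ∩ Wiremu ∩ Leo ∩ Nikolai ∩ Carol: 09:30-13:55, 15:00-16:15, 16:25-17:15.
Hiro ∩ Wiremu ∩ Leo ∩ Nikolai ∩ Carol ∩ Wei: 09:30-13:55, 15:00-15:40, 16:55-17:15.
Hiro ∩ Wiremu ∩ Leo ∩ Nikolai ∩ Carol ∩ Wei ∩ Bianca: 10:20-13:55, 16:55-17:15.
The first common window of at least 60 minutes is 10:20-13:55, so the earliest start is 10:20.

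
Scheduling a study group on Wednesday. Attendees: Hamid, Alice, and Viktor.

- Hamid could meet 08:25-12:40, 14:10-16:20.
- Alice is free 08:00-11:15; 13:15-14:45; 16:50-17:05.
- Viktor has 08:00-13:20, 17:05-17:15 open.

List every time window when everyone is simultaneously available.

Hamid ∩ Alice: 08:25-11:15, 14:10-14:45.
Hamid ∩ Alice ∩ Viktor: 08:25-11:15.

08:25-11:15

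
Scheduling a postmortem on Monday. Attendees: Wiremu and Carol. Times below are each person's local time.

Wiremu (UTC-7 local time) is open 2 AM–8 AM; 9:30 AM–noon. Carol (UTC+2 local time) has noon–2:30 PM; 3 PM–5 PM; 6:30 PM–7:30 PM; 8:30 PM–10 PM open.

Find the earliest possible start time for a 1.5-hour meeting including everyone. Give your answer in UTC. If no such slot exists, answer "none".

10:00

Wiremu in UTC: 09:00-15:00, 16:30-19:00 (add 7h to convert from UTC-7).
Carol in UTC: 10:00-12:30, 13:00-15:00, 16:30-17:30, 18:30-20:00 (subtract 2h to convert from UTC+2).
Wiremu ∩ Carol: 10:00-12:30, 13:00-15:00, 16:30-17:30, 18:30-19:00.
The first common window of at least 90 minutes is 10:00-12:30, so the earliest start is 10:00.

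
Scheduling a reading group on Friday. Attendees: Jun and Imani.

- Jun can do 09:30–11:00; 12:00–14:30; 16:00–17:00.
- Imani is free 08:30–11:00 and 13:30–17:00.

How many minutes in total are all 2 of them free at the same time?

Jun ∩ Imani: 09:30-11:00, 13:30-14:30, 16:00-17:00.
Summing the common windows: 90 + 60 + 60 = 210 minutes.

210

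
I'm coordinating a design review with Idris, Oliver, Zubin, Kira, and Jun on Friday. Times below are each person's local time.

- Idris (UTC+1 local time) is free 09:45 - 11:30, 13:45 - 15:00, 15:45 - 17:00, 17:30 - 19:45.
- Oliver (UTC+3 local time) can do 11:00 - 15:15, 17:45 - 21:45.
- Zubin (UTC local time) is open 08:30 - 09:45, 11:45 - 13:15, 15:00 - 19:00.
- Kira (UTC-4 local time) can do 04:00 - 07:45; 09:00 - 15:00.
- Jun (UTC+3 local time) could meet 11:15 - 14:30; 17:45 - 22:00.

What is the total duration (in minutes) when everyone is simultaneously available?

Idris in UTC: 08:45-10:30, 12:45-14:00, 14:45-16:00, 16:30-18:45 (subtract 1h to convert from UTC+1).
Oliver in UTC: 08:00-12:15, 14:45-18:45 (subtract 3h to convert from UTC+3).
Zubin in UTC: 08:30-09:45, 11:45-13:15, 15:00-19:00.
Kira in UTC: 08:00-11:45, 13:00-19:00 (add 4h to convert from UTC-4).
Jun in UTC: 08:15-11:30, 14:45-19:00 (subtract 3h to convert from UTC+3).
Idris ∩ Oliver: 08:45-10:30, 14:45-16:00, 16:30-18:45.
Idris ∩ Oliver ∩ Zubin: 08:45-09:45, 15:00-16:00, 16:30-18:45.
Idris ∩ Oliver ∩ Zubin ∩ Kira: 08:45-09:45, 15:00-16:00, 16:30-18:45.
Idris ∩ Oliver ∩ Zubin ∩ Kira ∩ Jun: 08:45-09:45, 15:00-16:00, 16:30-18:45.
So the common availability across everyone is 08:45-09:45, 15:00-16:00, 16:30-18:45.
Summing the common windows: 60 + 60 + 135 = 255 minutes.

255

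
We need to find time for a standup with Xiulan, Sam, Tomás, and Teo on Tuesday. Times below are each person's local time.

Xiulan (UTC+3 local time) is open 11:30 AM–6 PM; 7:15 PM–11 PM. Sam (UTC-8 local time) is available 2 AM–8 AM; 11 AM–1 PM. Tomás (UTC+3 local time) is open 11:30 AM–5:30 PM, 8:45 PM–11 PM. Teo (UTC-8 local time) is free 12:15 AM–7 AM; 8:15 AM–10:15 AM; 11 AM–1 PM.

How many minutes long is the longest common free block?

Xiulan in UTC: 08:30-15:00, 16:15-20:00 (subtract 3h to convert from UTC+3).
Sam in UTC: 10:00-16:00, 19:00-21:00 (add 8h to convert from UTC-8).
Tomás in UTC: 08:30-14:30, 17:45-20:00 (subtract 3h to convert from UTC+3).
Teo in UTC: 08:15-15:00, 16:15-18:15, 19:00-21:00 (add 8h to convert from UTC-8).
Xiulan ∩ Sam: 10:00-15:00, 19:00-20:00.
Xiulan ∩ Sam ∩ Tomás: 10:00-14:30, 19:00-20:00.
Xiulan ∩ Sam ∩ Tomás ∩ Teo: 10:00-14:30, 19:00-20:00.
The longest is 10:00-14:30 at 270 minutes.

270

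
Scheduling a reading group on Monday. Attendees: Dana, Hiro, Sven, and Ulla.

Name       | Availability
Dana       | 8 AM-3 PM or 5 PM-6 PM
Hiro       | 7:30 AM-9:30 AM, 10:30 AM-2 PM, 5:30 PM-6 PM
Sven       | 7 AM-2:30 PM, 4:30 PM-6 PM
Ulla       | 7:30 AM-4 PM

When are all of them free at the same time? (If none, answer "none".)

08:00-09:30, 10:30-14:00

Dana ∩ Hiro: 08:00-09:30, 10:30-14:00, 17:30-18:00.
Dana ∩ Hiro ∩ Sven: 08:00-09:30, 10:30-14:00, 17:30-18:00.
Dana ∩ Hiro ∩ Sven ∩ Ulla: 08:00-09:30, 10:30-14:00.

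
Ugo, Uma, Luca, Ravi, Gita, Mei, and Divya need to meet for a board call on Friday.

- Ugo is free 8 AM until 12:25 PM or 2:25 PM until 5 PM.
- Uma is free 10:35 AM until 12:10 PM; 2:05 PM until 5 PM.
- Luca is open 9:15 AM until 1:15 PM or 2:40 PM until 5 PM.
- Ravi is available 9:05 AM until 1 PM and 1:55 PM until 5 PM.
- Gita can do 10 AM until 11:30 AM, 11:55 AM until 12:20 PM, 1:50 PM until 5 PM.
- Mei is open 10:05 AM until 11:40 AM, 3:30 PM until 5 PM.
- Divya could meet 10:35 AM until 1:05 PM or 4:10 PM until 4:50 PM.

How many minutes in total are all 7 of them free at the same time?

Ugo ∩ Uma: 10:35-12:10, 14:25-17:00.
Ugo ∩ Uma ∩ Luca: 10:35-12:10, 14:40-17:00.
Ugo ∩ Uma ∩ Luca ∩ Ravi: 10:35-12:10, 14:40-17:00.
Ugo ∩ Uma ∩ Luca ∩ Ravi ∩ Gita: 10:35-11:30, 11:55-12:10, 14:40-17:00.
Ugo ∩ Uma ∩ Luca ∩ Ravi ∩ Gita ∩ Mei: 10:35-11:30, 15:30-17:00.
Ugo ∩ Uma ∩ Luca ∩ Ravi ∩ Gita ∩ Mei ∩ Divya: 10:35-11:30, 16:10-16:50.
Those are the intersection windows.
Summing the common windows: 55 + 40 = 95 minutes.

95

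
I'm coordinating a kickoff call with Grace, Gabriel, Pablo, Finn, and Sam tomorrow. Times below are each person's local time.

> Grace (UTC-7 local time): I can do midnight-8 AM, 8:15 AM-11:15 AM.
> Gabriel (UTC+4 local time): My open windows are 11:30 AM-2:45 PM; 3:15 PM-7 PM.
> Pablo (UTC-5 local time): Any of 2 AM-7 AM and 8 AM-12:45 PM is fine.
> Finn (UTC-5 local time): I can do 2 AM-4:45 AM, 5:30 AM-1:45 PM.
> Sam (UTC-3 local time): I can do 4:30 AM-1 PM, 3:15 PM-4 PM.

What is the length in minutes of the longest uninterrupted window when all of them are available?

Grace in UTC: 07:00-15:00, 15:15-18:15 (add 7h to convert from UTC-7).
Gabriel in UTC: 07:30-10:45, 11:15-15:00 (subtract 4h to convert from UTC+4).
Pablo in UTC: 07:00-12:00, 13:00-17:45 (add 5h to convert from UTC-5).
Finn in UTC: 07:00-09:45, 10:30-18:45 (add 5h to convert from UTC-5).
Sam in UTC: 07:30-16:00, 18:15-19:00 (add 3h to convert from UTC-3).
Grace ∩ Gabriel: 07:30-10:45, 11:15-15:00.
Grace ∩ Gabriel ∩ Pablo: 07:30-10:45, 11:15-12:00, 13:00-15:00.
Grace ∩ Gabriel ∩ Pablo ∩ Finn: 07:30-09:45, 10:30-10:45, 11:15-12:00, 13:00-15:00.
Grace ∩ Gabriel ∩ Pablo ∩ Finn ∩ Sam: 07:30-09:45, 10:30-10:45, 11:15-12:00, 13:00-15:00.
The longest is 07:30-09:45 at 135 minutes.

135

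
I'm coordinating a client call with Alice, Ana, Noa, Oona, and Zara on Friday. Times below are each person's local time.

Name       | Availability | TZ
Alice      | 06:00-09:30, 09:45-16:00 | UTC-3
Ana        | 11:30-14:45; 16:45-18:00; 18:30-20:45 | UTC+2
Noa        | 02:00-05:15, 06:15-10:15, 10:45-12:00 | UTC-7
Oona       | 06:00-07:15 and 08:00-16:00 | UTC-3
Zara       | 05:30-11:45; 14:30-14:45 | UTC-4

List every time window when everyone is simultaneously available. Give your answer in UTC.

09:30-10:15, 11:00-12:15, 14:45-15:45, 18:30-18:45

Alice in UTC: 09:00-12:30, 12:45-19:00 (add 3h to convert from UTC-3).
Ana in UTC: 09:30-12:45, 14:45-16:00, 16:30-18:45 (subtract 2h to convert from UTC+2).
Noa in UTC: 09:00-12:15, 13:15-17:15, 17:45-19:00 (add 7h to convert from UTC-7).
Oona in UTC: 09:00-10:15, 11:00-19:00 (add 3h to convert from UTC-3).
Zara in UTC: 09:30-15:45, 18:30-18:45 (add 4h to convert from UTC-4).
Alice ∩ Ana: 09:30-12:30, 14:45-16:00, 16:30-18:45.
Alice ∩ Ana ∩ Noa: 09:30-12:15, 14:45-16:00, 16:30-17:15, 17:45-18:45.
Alice ∩ Ana ∩ Noa ∩ Oona: 09:30-10:15, 11:00-12:15, 14:45-16:00, 16:30-17:15, 17:45-18:45.
Alice ∩ Ana ∩ Noa ∩ Oona ∩ Zara: 09:30-10:15, 11:00-12:15, 14:45-15:45, 18:30-18:45.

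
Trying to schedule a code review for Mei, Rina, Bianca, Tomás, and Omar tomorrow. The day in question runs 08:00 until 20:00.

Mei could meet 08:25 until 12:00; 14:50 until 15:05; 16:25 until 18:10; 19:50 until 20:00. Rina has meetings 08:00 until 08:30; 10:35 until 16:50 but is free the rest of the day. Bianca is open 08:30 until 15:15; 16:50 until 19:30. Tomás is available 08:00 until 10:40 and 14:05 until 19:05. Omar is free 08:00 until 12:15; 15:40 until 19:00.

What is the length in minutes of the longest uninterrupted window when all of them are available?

125

Mei free: 08:25-12:00, 14:50-15:05, 16:25-18:10, 19:50-20:00.
Rina free: 08:30-10:35, 16:50-20:00 (invert busy blocks within the working day).
Bianca free: 08:30-15:15, 16:50-19:30.
Tomás free: 08:00-10:40, 14:05-19:05.
Omar free: 08:00-12:15, 15:40-19:00.
Mei ∩ Rina: 08:30-10:35, 16:50-18:10, 19:50-20:00.
Mei ∩ Rina ∩ Bianca: 08:30-10:35, 16:50-18:10.
Mei ∩ Rina ∩ Bianca ∩ Tomás: 08:30-10:35, 16:50-18:10.
Mei ∩ Rina ∩ Bianca ∩ Tomás ∩ Omar: 08:30-10:35, 16:50-18:10.
The longest is 08:30-10:35 at 125 minutes.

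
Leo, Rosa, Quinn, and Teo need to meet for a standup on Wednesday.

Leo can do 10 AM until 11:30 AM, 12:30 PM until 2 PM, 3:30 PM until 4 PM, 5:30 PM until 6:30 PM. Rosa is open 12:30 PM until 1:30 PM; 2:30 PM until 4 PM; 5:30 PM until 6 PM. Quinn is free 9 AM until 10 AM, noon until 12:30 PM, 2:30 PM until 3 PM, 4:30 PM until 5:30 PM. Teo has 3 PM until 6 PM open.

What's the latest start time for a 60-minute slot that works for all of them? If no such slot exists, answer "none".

Leo ∩ Rosa: 12:30-13:30, 15:30-16:00, 17:30-18:00.
Leo ∩ Rosa ∩ Quinn: ∅.
Leo ∩ Rosa ∩ Quinn ∩ Teo: ∅.
There is no time when everyone is free.
No common window is at least 60 minutes long.

none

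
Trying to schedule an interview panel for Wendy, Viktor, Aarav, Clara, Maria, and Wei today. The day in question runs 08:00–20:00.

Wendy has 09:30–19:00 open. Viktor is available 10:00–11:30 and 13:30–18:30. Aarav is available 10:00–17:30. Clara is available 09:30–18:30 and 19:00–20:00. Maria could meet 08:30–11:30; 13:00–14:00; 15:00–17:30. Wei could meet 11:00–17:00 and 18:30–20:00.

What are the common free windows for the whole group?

11:00-11:30, 13:30-14:00, 15:00-17:00

Wendy ∩ Viktor: 10:00-11:30, 13:30-18:30.
Wendy ∩ Viktor ∩ Aarav: 10:00-11:30, 13:30-17:30.
Wendy ∩ Viktor ∩ Aarav ∩ Clara: 10:00-11:30, 13:30-17:30.
Wendy ∩ Viktor ∩ Aarav ∩ Clara ∩ Maria: 10:00-11:30, 13:30-14:00, 15:00-17:30.
Wendy ∩ Viktor ∩ Aarav ∩ Clara ∩ Maria ∩ Wei: 11:00-11:30, 13:30-14:00, 15:00-17:00.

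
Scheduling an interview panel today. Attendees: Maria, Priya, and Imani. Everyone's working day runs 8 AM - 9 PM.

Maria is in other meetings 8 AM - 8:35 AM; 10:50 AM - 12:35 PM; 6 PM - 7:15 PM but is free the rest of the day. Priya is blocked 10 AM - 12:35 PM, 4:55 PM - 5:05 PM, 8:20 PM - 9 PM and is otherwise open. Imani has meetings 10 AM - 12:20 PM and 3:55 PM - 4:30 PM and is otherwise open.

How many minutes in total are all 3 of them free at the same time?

Maria free: 08:35-10:50, 12:35-18:00, 19:15-21:00 (invert busy blocks within the working day).
Priya free: 08:00-10:00, 12:35-16:55, 17:05-20:20 (invert busy blocks within the working day).
Imani free: 08:00-10:00, 12:20-15:55, 16:30-21:00 (invert busy blocks within the working day).
Maria ∩ Priya: 08:35-10:00, 12:35-16:55, 17:05-18:00, 19:15-20:20.
Maria ∩ Priya ∩ Imani: 08:35-10:00, 12:35-15:55, 16:30-16:55, 17:05-18:00, 19:15-20:20.
So the common availability across everyone is 08:35-10:00, 12:35-15:55, 16:30-16:55, 17:05-18:00, 19:15-20:20.
Summing the common windows: 85 + 200 + 25 + 55 + 65 = 430 minutes.

430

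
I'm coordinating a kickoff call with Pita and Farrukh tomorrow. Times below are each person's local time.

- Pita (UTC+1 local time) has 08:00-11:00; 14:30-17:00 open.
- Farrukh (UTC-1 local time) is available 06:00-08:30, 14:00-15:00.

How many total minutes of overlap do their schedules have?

Pita in UTC: 07:00-10:00, 13:30-16:00 (subtract 1h to convert from UTC+1).
Farrukh in UTC: 07:00-09:30, 15:00-16:00 (add 1h to convert from UTC-1).
Pita ∩ Farrukh: 07:00-09:30, 15:00-16:00.
Those are the intersection windows.
Summing the common windows: 150 + 60 = 210 minutes.

210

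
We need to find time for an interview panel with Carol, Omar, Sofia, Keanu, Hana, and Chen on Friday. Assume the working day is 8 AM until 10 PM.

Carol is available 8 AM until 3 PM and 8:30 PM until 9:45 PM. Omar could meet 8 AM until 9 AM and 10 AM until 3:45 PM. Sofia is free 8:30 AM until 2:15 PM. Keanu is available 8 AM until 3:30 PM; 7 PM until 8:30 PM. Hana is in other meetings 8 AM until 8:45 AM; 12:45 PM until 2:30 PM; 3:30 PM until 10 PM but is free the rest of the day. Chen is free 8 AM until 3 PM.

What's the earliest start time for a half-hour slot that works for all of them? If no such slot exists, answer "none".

Carol free: 08:00-15:00, 20:30-21:45.
Omar free: 08:00-09:00, 10:00-15:45.
Sofia free: 08:30-14:15.
Keanu free: 08:00-15:30, 19:00-20:30.
Hana free: 08:45-12:45, 14:30-15:30 (invert busy blocks within the working day).
Chen free: 08:00-15:00.
Carol ∩ Omar: 08:00-09:00, 10:00-15:00.
Carol ∩ Omar ∩ Sofia: 08:30-09:00, 10:00-14:15.
Carol ∩ Omar ∩ Sofia ∩ Keanu: 08:30-09:00, 10:00-14:15.
Carol ∩ Omar ∩ Sofia ∩ Keanu ∩ Hana: 08:45-09:00, 10:00-12:45.
Carol ∩ Omar ∩ Sofia ∩ Keanu ∩ Hana ∩ Chen: 08:45-09:00, 10:00-12:45.
So the common availability across everyone is 08:45-09:00, 10:00-12:45.
The first common window of at least 30 minutes is 10:00-12:45, so the earliest start is 10:00.

10:00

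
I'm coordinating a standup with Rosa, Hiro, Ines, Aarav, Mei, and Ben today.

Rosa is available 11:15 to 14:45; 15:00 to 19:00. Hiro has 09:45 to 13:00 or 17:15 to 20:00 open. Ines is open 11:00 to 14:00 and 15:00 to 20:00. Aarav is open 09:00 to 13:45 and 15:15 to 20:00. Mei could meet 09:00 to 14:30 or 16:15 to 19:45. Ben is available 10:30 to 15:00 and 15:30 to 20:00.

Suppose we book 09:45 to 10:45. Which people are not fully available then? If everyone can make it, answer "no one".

Rosa: not fully free for 09:45-10:45. Hiro: free for 09:45-10:45. Ines: not fully free for 09:45-10:45. Aarav: free for 09:45-10:45. Mei: free for 09:45-10:45. Ben: not fully free for 09:45-10:45.

Ben, Ines, Rosa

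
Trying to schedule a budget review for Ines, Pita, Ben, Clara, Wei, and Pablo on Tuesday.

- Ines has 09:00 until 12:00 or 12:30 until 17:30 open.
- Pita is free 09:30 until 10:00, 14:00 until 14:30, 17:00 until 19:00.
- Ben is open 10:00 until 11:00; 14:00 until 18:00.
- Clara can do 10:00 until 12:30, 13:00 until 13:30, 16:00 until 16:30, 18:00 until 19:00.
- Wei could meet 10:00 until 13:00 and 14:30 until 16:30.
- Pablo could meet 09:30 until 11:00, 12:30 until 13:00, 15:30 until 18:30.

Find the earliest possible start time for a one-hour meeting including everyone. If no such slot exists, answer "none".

Ines ∩ Pita: 09:30-10:00, 14:00-14:30, 17:00-17:30.
Ines ∩ Pita ∩ Ben: 14:00-14:30, 17:00-17:30.
Ines ∩ Pita ∩ Ben ∩ Clara: ∅.
Ines ∩ Pita ∩ Ben ∩ Clara ∩ Wei: ∅.
Ines ∩ Pita ∩ Ben ∩ Clara ∩ Wei ∩ Pablo: ∅.
There is no time when everyone is free.
No common window is at least 60 minutes long.

none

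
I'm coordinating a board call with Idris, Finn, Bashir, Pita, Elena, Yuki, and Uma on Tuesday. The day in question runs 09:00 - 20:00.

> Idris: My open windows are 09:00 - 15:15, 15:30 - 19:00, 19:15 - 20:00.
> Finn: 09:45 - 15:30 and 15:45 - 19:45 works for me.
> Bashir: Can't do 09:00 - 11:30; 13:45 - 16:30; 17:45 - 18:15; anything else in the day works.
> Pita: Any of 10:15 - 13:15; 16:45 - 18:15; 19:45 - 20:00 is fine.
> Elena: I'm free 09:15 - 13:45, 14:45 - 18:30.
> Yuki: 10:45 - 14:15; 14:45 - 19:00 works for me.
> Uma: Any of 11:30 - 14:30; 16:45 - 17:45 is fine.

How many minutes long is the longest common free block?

105

Idris free: 09:00-15:15, 15:30-19:00, 19:15-20:00.
Finn free: 09:45-15:30, 15:45-19:45.
Bashir free: 11:30-13:45, 16:30-17:45, 18:15-20:00 (invert busy blocks within the working day).
Pita free: 10:15-13:15, 16:45-18:15, 19:45-20:00.
Elena free: 09:15-13:45, 14:45-18:30.
Yuki free: 10:45-14:15, 14:45-19:00.
Uma free: 11:30-14:30, 16:45-17:45.
Idris ∩ Finn: 09:45-15:15, 15:45-19:00, 19:15-19:45.
Idris ∩ Finn ∩ Bashir: 11:30-13:45, 16:30-17:45, 18:15-19:00, 19:15-19:45.
Idris ∩ Finn ∩ Bashir ∩ Pita: 11:30-13:15, 16:45-17:45.
Idris ∩ Finn ∩ Bashir ∩ Pita ∩ Elena: 11:30-13:15, 16:45-17:45.
Idris ∩ Finn ∩ Bashir ∩ Pita ∩ Elena ∩ Yuki: 11:30-13:15, 16:45-17:45.
Idris ∩ Finn ∩ Bashir ∩ Pita ∩ Elena ∩ Yuki ∩ Uma: 11:30-13:15, 16:45-17:45.
The longest is 11:30-13:15 at 105 minutes.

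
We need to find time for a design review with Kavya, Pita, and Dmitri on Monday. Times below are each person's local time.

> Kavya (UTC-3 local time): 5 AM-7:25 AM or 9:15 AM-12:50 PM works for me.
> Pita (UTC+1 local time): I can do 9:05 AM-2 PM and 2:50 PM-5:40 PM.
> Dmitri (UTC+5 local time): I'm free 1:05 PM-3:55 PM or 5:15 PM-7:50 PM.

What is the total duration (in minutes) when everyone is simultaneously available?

Kavya in UTC: 08:00-10:25, 12:15-15:50 (add 3h to convert from UTC-3).
Pita in UTC: 08:05-13:00, 13:50-16:40 (subtract 1h to convert from UTC+1).
Dmitri in UTC: 08:05-10:55, 12:15-14:50 (subtract 5h to convert from UTC+5).
Kavya ∩ Pita: 08:05-10:25, 12:15-13:00, 13:50-15:50.
Kavya ∩ Pita ∩ Dmitri: 08:05-10:25, 12:15-13:00, 13:50-14:50.
Summing the common windows: 140 + 45 + 60 = 245 minutes.

245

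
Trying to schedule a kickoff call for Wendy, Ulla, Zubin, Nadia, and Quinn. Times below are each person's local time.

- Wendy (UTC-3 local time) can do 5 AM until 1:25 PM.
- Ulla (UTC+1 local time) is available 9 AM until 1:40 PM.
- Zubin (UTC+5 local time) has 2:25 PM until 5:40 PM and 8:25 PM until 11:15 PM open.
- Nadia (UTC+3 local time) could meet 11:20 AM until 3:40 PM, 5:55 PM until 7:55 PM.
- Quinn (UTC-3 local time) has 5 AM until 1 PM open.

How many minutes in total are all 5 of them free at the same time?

Wendy in UTC: 08:00-16:25 (add 3h to convert from UTC-3).
Ulla in UTC: 08:00-12:40 (subtract 1h to convert from UTC+1).
Zubin in UTC: 09:25-12:40, 15:25-18:15 (subtract 5h to convert from UTC+5).
Nadia in UTC: 08:20-12:40, 14:55-16:55 (subtract 3h to convert from UTC+3).
Quinn in UTC: 08:00-16:00 (add 3h to convert from UTC-3).
Wendy ∩ Ulla: 08:00-12:40.
Wendy ∩ Ulla ∩ Zubin: 09:25-12:40.
Wendy ∩ Ulla ∩ Zubin ∩ Nadia: 09:25-12:40.
Wendy ∩ Ulla ∩ Zubin ∩ Nadia ∩ Quinn: 09:25-12:40.
That's a single block of 195 minutes.

195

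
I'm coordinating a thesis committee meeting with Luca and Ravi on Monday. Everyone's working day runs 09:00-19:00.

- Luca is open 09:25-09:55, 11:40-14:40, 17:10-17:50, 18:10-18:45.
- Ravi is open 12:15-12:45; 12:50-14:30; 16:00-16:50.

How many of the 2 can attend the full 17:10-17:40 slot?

Luca can make the full 17:10-17:40 slot — that's 1.

1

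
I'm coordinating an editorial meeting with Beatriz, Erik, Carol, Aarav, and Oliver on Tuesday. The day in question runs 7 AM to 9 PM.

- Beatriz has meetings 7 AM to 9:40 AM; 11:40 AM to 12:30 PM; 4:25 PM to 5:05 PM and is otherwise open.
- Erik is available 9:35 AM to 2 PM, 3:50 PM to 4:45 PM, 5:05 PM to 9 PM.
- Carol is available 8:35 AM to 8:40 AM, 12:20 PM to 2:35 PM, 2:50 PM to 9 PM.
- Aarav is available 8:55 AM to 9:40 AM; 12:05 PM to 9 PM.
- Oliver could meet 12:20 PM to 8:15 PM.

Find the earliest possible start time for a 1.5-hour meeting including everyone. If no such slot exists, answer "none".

12:30

Beatriz free: 09:40-11:40, 12:30-16:25, 17:05-21:00 (invert busy blocks within the working day).
Erik free: 09:35-14:00, 15:50-16:45, 17:05-21:00.
Carol free: 08:35-08:40, 12:20-14:35, 14:50-21:00.
Aarav free: 08:55-09:40, 12:05-21:00.
Oliver free: 12:20-20:15.
Beatriz ∩ Erik: 09:40-11:40, 12:30-14:00, 15:50-16:25, 17:05-21:00.
Beatriz ∩ Erik ∩ Carol: 12:30-14:00, 15:50-16:25, 17:05-21:00.
Beatriz ∩ Erik ∩ Carol ∩ Aarav: 12:30-14:00, 15:50-16:25, 17:05-21:00.
Beatriz ∩ Erik ∩ Carol ∩ Aarav ∩ Oliver: 12:30-14:00, 15:50-16:25, 17:05-20:15.
Those are the intersection windows.
The first common window of at least 90 minutes is 12:30-14:00, so the earliest start is 12:30.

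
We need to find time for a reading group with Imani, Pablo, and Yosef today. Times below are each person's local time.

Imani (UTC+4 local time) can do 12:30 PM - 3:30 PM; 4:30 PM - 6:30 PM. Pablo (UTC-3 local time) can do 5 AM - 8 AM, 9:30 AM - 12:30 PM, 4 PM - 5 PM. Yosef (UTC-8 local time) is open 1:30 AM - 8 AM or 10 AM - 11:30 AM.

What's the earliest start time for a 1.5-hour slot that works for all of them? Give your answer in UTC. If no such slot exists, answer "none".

Imani in UTC: 08:30-11:30, 12:30-14:30 (subtract 4h to convert from UTC+4).
Pablo in UTC: 08:00-11:00, 12:30-15:30, 19:00-20:00 (add 3h to convert from UTC-3).
Yosef in UTC: 09:30-16:00, 18:00-19:30 (add 8h to convert from UTC-8).
Imani ∩ Pablo: 08:30-11:00, 12:30-14:30.
Imani ∩ Pablo ∩ Yosef: 09:30-11:00, 12:30-14:30.
So the common availability across everyone is 09:30-11:00, 12:30-14:30.
The first common window of at least 90 minutes is 09:30-11:00, so the earliest start is 09:30.

09:30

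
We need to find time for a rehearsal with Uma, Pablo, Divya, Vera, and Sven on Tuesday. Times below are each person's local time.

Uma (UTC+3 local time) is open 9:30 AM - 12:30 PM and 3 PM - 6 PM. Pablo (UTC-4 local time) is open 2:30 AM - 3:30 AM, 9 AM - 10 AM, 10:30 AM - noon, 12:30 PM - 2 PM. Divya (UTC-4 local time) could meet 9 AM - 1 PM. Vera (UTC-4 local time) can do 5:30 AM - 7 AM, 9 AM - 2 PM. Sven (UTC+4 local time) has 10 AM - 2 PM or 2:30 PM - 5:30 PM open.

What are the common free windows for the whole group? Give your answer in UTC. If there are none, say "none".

13:00-13:30

Uma in UTC: 06:30-09:30, 12:00-15:00 (subtract 3h to convert from UTC+3).
Pablo in UTC: 06:30-07:30, 13:00-14:00, 14:30-16:00, 16:30-18:00 (add 4h to convert from UTC-4).
Divya in UTC: 13:00-17:00 (add 4h to convert from UTC-4).
Vera in UTC: 09:30-11:00, 13:00-18:00 (add 4h to convert from UTC-4).
Sven in UTC: 06:00-10:00, 10:30-13:30 (subtract 4h to convert from UTC+4).
Uma ∩ Pablo: 06:30-07:30, 13:00-14:00, 14:30-15:00.
Uma ∩ Pablo ∩ Divya: 13:00-14:00, 14:30-15:00.
Uma ∩ Pablo ∩ Divya ∩ Vera: 13:00-14:00, 14:30-15:00.
Uma ∩ Pablo ∩ Divya ∩ Vera ∩ Sven: 13:00-13:30.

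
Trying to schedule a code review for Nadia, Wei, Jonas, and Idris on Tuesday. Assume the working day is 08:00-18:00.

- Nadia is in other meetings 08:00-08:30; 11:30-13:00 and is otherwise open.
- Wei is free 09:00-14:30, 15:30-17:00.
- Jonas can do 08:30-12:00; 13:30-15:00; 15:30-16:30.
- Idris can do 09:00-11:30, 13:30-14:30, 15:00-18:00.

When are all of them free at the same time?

Nadia free: 08:30-11:30, 13:00-18:00 (invert busy blocks within the working day).
Wei free: 09:00-14:30, 15:30-17:00.
Jonas free: 08:30-12:00, 13:30-15:00, 15:30-16:30.
Idris free: 09:00-11:30, 13:30-14:30, 15:00-18:00.
Nadia ∩ Wei: 09:00-11:30, 13:00-14:30, 15:30-17:00.
Nadia ∩ Wei ∩ Jonas: 09:00-11:30, 13:30-14:30, 15:30-16:30.
Nadia ∩ Wei ∩ Jonas ∩ Idris: 09:00-11:30, 13:30-14:30, 15:30-16:30.

09:00-11:30, 13:30-14:30, 15:30-16:30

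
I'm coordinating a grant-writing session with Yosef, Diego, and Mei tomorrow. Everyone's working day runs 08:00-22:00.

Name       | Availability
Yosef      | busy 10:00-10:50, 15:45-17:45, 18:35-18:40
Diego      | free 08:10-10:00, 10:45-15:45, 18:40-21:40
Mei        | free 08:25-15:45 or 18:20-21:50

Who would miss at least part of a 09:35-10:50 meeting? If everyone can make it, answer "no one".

Diego, Yosef

Yosef free: 08:00-10:00, 10:50-15:45, 17:45-18:35, 18:40-22:00 (invert busy blocks within the working day).
Diego free: 08:10-10:00, 10:45-15:45, 18:40-21:40.
Mei free: 08:25-15:45, 18:20-21:50.
Yosef: not fully free for 09:35-10:50. Diego: not fully free for 09:35-10:50. Mei: free for 09:35-10:50.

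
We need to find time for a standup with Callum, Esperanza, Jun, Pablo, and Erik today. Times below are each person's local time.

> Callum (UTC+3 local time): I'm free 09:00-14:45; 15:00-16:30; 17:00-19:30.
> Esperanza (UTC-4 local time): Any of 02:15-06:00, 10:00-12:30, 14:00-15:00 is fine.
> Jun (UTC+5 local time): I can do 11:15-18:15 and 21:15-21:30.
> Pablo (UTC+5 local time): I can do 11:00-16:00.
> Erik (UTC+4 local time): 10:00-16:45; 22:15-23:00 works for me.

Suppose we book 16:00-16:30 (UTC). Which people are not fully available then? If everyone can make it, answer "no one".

Callum in UTC: 06:00-11:45, 12:00-13:30, 14:00-16:30 (subtract 3h to convert from UTC+3).
Esperanza in UTC: 06:15-10:00, 14:00-16:30, 18:00-19:00 (add 4h to convert from UTC-4).
Jun in UTC: 06:15-13:15, 16:15-16:30 (subtract 5h to convert from UTC+5).
Pablo in UTC: 06:00-11:00 (subtract 5h to convert from UTC+5).
Erik in UTC: 06:00-12:45, 18:15-19:00 (subtract 4h to convert from UTC+4).
Callum: free for 16:00-16:30. Esperanza: free for 16:00-16:30. Jun: not fully free for 16:00-16:30. Pablo: not fully free for 16:00-16:30. Erik: not fully free for 16:00-16:30.

Erik, Jun, Pablo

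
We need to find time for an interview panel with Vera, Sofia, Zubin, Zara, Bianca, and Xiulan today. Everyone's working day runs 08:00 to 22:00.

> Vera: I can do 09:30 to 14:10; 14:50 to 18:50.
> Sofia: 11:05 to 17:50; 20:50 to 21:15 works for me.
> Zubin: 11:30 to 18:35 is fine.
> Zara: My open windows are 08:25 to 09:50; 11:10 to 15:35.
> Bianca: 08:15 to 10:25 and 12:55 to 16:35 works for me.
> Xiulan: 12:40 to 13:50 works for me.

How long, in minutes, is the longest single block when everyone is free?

55

Vera ∩ Sofia: 11:05-14:10, 14:50-17:50.
Vera ∩ Sofia ∩ Zubin: 11:30-14:10, 14:50-17:50.
Vera ∩ Sofia ∩ Zubin ∩ Zara: 11:30-14:10, 14:50-15:35.
Vera ∩ Sofia ∩ Zubin ∩ Zara ∩ Bianca: 12:55-14:10, 14:50-15:35.
Vera ∩ Sofia ∩ Zubin ∩ Zara ∩ Bianca ∩ Xiulan: 12:55-13:50.
The longest is 12:55-13:50 at 55 minutes.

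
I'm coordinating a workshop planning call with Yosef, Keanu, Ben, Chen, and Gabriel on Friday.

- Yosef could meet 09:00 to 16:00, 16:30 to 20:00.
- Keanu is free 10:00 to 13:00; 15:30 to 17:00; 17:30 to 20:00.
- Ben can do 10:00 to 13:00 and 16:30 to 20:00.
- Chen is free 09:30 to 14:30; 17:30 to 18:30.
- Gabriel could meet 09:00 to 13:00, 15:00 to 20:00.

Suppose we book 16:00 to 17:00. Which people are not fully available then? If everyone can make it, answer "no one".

Ben, Chen, Yosef

Yosef: not fully free for 16:00-17:00. Keanu: free for 16:00-17:00. Ben: not fully free for 16:00-17:00. Chen: not fully free for 16:00-17:00. Gabriel: free for 16:00-17:00.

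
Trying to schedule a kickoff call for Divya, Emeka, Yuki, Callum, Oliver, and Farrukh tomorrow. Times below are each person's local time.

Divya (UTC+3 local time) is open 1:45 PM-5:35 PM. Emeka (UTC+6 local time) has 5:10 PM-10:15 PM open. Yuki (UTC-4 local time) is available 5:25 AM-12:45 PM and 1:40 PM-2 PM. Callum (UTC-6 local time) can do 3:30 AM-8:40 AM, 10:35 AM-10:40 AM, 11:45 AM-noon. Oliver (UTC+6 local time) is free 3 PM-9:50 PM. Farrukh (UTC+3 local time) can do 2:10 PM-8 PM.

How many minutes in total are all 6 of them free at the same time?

205

Divya in UTC: 10:45-14:35 (subtract 3h to convert from UTC+3).
Emeka in UTC: 11:10-16:15 (subtract 6h to convert from UTC+6).
Yuki in UTC: 09:25-16:45, 17:40-18:00 (add 4h to convert from UTC-4).
Callum in UTC: 09:30-14:40, 16:35-16:40, 17:45-18:00 (add 6h to convert from UTC-6).
Oliver in UTC: 09:00-15:50 (subtract 6h to convert from UTC+6).
Farrukh in UTC: 11:10-17:00 (subtract 3h to convert from UTC+3).
Divya ∩ Emeka: 11:10-14:35.
Divya ∩ Emeka ∩ Yuki: 11:10-14:35.
Divya ∩ Emeka ∩ Yuki ∩ Callum: 11:10-14:35.
Divya ∩ Emeka ∩ Yuki ∩ Callum ∩ Oliver: 11:10-14:35.
Divya ∩ Emeka ∩ Yuki ∩ Callum ∩ Oliver ∩ Farrukh: 11:10-14:35.
That's a single block of 205 minutes.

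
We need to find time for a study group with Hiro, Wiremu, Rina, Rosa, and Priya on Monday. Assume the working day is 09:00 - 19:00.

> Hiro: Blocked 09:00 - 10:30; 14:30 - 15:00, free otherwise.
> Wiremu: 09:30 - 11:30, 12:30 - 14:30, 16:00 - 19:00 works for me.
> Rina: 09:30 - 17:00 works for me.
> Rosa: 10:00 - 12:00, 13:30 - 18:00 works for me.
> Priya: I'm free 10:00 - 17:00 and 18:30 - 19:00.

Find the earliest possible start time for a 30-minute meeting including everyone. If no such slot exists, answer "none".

Hiro free: 10:30-14:30, 15:00-19:00 (invert busy blocks within the working day).
Wiremu free: 09:30-11:30, 12:30-14:30, 16:00-19:00.
Rina free: 09:30-17:00.
Rosa free: 10:00-12:00, 13:30-18:00.
Priya free: 10:00-17:00, 18:30-19:00.
Hiro ∩ Wiremu: 10:30-11:30, 12:30-14:30, 16:00-19:00.
Hiro ∩ Wiremu ∩ Rina: 10:30-11:30, 12:30-14:30, 16:00-17:00.
Hiro ∩ Wiremu ∩ Rina ∩ Rosa: 10:30-11:30, 13:30-14:30, 16:00-17:00.
Hiro ∩ Wiremu ∩ Rina ∩ Rosa ∩ Priya: 10:30-11:30, 13:30-14:30, 16:00-17:00.
The first common window of at least 30 minutes is 10:30-11:30, so the earliest start is 10:30.

10:30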